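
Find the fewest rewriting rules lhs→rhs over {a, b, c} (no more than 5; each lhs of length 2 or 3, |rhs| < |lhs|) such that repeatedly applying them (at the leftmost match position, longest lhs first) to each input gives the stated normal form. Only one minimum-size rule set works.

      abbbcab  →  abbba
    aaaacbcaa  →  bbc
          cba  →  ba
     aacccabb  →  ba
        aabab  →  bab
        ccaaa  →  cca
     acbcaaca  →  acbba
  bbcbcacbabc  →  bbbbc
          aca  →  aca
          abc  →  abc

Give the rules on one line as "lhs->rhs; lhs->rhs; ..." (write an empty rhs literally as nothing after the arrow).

aa->; aac->b; cab->a; cba->ba

  | abbbcab => abbba
  | aaaacbcaa => aacbcaa => bbcaa => bbc
  | cba => ba
  | aacccabb => bccabb => bcab => ba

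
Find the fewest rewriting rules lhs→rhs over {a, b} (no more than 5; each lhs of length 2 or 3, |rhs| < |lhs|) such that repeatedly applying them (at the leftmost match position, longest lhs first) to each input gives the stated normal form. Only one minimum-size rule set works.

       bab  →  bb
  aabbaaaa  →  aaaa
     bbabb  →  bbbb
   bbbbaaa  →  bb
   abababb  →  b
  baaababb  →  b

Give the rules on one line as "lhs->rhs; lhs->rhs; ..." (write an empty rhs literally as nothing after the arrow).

  | bab => bb
  | aabbaaaa => abaaaa => aaaa
  | bbabb => bbbb
  | bbbbaaa => bbba => bb

ab->; ba->; baa->; bab->bb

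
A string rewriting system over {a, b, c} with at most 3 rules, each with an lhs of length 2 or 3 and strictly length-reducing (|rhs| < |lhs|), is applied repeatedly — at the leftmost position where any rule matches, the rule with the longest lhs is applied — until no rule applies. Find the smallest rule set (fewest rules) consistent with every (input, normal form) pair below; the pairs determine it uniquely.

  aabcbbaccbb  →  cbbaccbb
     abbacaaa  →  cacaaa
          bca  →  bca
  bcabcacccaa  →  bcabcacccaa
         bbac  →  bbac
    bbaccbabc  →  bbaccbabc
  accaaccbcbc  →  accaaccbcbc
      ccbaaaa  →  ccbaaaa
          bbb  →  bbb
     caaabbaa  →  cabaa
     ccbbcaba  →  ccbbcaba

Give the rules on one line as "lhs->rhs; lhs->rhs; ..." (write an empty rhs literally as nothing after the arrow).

aab->; abb->c

  | aabcbbaccbb => cbbaccbb
  | abbacaaa => cacaaa
  | bca
  | bcabcacccaa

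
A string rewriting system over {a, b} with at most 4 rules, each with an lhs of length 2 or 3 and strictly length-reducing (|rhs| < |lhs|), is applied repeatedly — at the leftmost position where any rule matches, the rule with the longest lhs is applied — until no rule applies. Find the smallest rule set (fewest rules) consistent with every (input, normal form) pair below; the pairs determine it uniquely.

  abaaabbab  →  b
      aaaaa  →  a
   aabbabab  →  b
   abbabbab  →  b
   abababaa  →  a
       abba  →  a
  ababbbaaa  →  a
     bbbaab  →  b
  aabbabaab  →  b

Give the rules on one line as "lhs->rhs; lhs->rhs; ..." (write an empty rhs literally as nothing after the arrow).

aa->a; ab->b; ba->a

  | abaaabbab => baaabbab => aaabbab => aabbab => abbab => bbab => bab => ab => b
  | aaaaa => aaaa => aaa => aa => a
  | aabbabab => abbabab => bbabab => babab => abab => bab => ab => b
  | abbabbab => bbabbab => babbab => abbab => bbab => bab => ab => b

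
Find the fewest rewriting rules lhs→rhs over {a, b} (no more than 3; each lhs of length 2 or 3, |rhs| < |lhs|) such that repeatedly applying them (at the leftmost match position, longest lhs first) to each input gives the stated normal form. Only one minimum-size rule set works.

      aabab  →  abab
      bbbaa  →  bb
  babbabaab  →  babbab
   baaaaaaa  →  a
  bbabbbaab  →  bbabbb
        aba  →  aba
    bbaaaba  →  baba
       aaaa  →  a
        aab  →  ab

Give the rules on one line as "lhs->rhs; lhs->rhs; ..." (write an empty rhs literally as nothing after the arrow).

  | aabab => abab
  | bbbaa => bb
  | babbabaab => babbab
  | baaaaaaa => aaaaa => aaaa => aaa => aa => a

aa->a; baa->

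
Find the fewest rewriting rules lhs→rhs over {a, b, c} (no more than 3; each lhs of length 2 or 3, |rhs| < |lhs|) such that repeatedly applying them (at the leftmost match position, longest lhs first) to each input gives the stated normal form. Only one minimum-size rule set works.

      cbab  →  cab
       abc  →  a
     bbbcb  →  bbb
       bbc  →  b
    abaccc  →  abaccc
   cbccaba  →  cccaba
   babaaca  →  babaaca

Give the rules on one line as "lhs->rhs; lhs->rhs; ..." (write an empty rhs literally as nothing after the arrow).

  | cbab => cab
  | abc => a
  | bbbcb => bbb
  | bbc => b

bc->; cb->c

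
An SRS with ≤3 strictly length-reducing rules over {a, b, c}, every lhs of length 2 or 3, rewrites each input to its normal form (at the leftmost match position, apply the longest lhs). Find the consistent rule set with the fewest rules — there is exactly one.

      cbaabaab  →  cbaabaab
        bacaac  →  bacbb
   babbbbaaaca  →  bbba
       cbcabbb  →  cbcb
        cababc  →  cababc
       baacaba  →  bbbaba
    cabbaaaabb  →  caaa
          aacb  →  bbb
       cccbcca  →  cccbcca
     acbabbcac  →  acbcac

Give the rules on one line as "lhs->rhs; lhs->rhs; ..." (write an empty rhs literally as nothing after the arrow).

aac->bb; abb->

  | cbaabaab
  | bacaac => bacbb
  | babbbbaaaca => bbbaaaca => bbbabba => bbba
  | cbcabbb => cbcb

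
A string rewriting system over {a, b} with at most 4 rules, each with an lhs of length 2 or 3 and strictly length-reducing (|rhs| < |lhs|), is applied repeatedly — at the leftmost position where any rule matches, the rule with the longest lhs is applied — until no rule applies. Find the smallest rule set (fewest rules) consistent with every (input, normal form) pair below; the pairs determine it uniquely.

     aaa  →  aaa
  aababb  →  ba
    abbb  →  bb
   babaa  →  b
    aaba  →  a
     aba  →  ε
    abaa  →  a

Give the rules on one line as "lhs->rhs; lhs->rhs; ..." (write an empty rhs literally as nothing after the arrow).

aba->; abb->ba; baa->; bab->bb

  | aaa
  | aababb => abb => ba
  | abbb => bab => bb
  | babaa => bbaa => b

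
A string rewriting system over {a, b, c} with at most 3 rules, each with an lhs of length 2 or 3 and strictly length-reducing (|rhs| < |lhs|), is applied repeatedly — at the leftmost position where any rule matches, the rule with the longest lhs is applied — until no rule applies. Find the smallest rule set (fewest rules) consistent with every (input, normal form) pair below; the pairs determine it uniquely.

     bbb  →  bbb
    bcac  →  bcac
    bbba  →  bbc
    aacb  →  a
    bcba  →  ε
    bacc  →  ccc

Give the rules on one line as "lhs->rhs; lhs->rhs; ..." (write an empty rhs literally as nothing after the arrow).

acb->; ba->c; bcc->

  | bbb
  | bcac
  | bbba => bbc
  | aacb => a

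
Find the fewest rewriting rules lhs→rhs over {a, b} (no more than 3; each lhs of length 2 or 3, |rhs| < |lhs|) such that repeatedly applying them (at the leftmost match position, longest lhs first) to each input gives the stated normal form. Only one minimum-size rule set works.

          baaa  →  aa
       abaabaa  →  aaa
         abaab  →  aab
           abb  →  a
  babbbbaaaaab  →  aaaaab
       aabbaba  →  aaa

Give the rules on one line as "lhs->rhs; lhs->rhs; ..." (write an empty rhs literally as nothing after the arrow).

ba->; bb->

  | baaa => aa
  | abaabaa => aabaa => aaa
  | abaab => aab
  | abb => a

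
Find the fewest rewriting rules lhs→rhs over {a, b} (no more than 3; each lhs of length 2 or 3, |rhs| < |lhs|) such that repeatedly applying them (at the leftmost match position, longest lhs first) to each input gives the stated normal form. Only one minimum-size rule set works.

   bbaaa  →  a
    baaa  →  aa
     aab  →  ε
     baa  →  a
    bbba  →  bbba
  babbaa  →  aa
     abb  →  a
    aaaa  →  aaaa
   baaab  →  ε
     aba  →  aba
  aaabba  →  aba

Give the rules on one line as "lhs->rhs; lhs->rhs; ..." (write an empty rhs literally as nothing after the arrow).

  | bbaaa => baa => a
  | baaa => aa
  | aab => ε
  | baa => a

aab->; abb->a; baa->a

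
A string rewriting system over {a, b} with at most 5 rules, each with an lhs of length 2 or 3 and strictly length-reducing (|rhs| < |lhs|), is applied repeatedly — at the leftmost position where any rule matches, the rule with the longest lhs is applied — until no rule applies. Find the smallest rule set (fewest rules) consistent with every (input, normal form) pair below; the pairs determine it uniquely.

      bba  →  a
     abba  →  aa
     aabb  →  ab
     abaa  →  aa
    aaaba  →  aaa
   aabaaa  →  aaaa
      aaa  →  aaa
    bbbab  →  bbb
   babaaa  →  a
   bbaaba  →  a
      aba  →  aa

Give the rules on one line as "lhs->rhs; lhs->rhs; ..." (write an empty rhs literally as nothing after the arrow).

aab->a; ba->a; baa->ba; bab->b

  | bba => ba => a
  | abba => aba => aa
  | aabb => ab
  | abaa => aba => aa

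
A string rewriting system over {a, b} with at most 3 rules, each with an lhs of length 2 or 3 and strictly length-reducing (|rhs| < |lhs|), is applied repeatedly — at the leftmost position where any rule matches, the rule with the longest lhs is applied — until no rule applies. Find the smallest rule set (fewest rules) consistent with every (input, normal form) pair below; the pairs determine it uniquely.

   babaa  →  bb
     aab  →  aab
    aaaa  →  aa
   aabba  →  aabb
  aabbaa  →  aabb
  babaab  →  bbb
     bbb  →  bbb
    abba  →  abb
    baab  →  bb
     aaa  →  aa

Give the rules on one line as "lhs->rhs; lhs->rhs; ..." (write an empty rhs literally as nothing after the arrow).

  | babaa => bbaa => bba => bb
  | aab
  | aaaa => aaa => aa
  | aabba => aabb

aaa->aa; ba->b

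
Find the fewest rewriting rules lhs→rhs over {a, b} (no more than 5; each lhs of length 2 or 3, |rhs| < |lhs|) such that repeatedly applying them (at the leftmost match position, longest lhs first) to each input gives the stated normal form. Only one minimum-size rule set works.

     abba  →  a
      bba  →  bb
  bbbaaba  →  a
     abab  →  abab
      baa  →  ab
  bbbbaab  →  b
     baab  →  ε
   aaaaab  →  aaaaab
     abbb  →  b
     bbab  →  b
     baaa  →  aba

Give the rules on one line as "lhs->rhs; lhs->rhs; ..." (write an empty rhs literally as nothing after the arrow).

  | abba => a
  | bba => bb
  | bbbaaba => baaba => abba => a
  | abab

abb->; baa->ab; bba->bb; bbb->b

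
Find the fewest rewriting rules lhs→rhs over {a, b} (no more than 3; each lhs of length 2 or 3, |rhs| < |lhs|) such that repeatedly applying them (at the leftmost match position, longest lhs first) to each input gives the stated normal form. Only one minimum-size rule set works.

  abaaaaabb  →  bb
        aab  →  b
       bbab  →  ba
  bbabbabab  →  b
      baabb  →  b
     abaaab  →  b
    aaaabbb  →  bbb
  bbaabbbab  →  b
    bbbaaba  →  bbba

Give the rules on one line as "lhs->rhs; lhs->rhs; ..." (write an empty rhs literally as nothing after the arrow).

  | abaaaaabb => aaaabb => aaabb => aabb => abb => bb
  | aab => ab => b
  | bbab => ba
  | bbabbabab => bababab => aabab => ab => b

ab->b; aba->; bab->a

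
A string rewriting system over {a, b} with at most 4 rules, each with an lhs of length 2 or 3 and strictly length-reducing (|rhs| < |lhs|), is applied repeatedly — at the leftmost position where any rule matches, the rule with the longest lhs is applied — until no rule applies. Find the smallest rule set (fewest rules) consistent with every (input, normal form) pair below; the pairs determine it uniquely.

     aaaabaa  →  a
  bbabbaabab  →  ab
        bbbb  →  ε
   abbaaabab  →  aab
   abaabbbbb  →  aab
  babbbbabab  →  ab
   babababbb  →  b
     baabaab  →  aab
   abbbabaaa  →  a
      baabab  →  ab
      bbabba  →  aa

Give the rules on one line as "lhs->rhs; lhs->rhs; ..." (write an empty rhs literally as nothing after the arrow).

aaa->a; ba->; bb->

  | aaaabaa => aabaa => aaa => a
  | bbabbaabab => abbaabab => aaabab => abab => ab
  | bbbb => bb => ε
  | abbaaabab => aaaabab => aabab => aab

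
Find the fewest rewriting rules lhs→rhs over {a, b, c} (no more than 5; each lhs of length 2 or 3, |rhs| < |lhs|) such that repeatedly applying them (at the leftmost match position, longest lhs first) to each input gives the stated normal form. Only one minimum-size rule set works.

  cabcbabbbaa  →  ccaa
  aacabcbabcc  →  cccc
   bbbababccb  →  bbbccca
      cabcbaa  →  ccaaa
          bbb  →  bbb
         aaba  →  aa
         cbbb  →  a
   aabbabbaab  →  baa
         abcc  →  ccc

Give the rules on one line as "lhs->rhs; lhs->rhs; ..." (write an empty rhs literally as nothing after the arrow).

ab->c; ac->a; acb->b; cb->a

  | cabcbabbbaa => cccbabbbaa => ccaabbbaa => ccacbbaa => ccbbaa => cabaa => ccaa
  | aacabcbabcc => aaabcbabcc => aaccbabcc => aacbabcc => ababcc => cabcc => cccc
  | bbbababccb => bbbcabccb => bbbccccb => bbbccca
  | cabcbaa => cccbaa => ccaaa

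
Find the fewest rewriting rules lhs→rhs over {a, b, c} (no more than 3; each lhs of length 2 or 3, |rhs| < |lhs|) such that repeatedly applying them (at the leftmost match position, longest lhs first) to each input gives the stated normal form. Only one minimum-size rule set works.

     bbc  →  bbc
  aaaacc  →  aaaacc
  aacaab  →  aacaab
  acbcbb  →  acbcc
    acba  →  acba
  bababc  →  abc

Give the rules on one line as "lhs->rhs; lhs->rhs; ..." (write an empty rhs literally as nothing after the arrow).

  | bbc
  | aaaacc
  | aacaab
  | acbcbb => acbcc

bab->; cbb->cc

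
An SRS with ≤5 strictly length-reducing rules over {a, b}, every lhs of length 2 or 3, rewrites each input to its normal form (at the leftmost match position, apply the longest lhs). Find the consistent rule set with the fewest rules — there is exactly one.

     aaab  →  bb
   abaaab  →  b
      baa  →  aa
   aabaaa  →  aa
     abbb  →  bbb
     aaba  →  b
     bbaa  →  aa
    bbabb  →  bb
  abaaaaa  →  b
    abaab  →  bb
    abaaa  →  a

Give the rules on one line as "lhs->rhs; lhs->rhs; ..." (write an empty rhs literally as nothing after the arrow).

aaa->b; ab->b; aba->aa; ba->a

  | aaab => bb
  | abaaab => aaaab => bab => ab => b
  | baa => aa
  | aabaaa => aaaaa => baa => aa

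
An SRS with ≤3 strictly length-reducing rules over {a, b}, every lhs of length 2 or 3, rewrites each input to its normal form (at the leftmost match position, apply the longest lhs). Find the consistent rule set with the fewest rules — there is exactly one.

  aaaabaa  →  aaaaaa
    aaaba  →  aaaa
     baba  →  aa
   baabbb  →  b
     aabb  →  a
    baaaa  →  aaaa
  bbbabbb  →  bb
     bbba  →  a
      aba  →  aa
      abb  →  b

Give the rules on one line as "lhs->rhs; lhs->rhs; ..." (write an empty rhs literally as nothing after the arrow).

ab->a; abb->b; ba->a

  | aaaabaa => aaaaaa
  | aaaba => aaaa
  | baba => aba => aa
  | baabbb => aabbb => abb => b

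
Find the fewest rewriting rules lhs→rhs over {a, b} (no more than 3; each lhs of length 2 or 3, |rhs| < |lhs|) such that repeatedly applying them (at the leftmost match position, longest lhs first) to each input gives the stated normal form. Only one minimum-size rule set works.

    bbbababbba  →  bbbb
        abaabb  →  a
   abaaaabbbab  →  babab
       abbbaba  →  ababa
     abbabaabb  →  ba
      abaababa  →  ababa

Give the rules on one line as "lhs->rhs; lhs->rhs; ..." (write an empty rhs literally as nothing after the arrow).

  | bbbababbba => bbbabbba => bbbbba => bbbb
  | abaabb => abbbb => abb => a
  | abaaaabbbab => abbaabbbab => aaabbbab => babbbab => babab
  | abbbaba => ababa

aa->b; abb->a; bba->b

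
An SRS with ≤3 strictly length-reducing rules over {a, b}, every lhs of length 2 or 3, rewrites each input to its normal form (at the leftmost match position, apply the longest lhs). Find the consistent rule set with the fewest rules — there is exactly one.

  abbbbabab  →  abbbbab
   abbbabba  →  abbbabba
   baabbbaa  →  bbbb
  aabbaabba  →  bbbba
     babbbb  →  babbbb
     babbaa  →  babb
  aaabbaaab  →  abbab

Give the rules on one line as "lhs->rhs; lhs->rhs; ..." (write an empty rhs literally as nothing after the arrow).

aa->; aba->a

  | abbbbabab => abbbbab
  | abbbabba
  | baabbbaa => bbbbaa => bbbb
  | aabbaabba => bbaabba => bbbba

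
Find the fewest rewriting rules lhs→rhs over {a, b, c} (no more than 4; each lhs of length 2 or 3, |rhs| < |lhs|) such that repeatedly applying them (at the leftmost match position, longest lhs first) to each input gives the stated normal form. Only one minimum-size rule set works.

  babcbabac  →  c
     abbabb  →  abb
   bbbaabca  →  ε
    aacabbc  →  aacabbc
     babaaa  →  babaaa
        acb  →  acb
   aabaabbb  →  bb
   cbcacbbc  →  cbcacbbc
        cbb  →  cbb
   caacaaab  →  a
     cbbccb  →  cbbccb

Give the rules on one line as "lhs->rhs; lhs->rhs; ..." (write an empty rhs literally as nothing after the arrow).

  | babcbabac => bbbabac => bbac => c
  | abbabb => abb
  | bbbaabca => babca => bba => ε
  | aacabbc

aab->; abc->b; bba->; caa->a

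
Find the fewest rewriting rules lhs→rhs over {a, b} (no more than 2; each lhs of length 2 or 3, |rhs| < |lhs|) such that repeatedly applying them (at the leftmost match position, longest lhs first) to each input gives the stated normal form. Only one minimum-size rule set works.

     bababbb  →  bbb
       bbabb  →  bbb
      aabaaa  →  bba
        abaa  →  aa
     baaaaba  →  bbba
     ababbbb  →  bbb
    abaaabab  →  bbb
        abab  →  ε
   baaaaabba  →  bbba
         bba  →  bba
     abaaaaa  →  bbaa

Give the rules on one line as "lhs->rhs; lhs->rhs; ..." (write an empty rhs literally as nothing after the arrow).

aaa->bb; ab->

  | bababbb => babbb => bbb
  | bbabb => bbb
  | aabaaa => aaaa => bba
  | abaa => aa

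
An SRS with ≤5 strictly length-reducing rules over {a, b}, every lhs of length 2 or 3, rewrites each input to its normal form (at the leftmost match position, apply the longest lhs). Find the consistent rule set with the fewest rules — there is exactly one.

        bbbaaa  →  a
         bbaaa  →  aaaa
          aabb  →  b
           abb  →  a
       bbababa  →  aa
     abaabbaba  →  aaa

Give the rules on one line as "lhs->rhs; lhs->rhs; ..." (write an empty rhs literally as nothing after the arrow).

  | bbbaaa => baaa => a
  | bbaaa => aaaa
  | aabb => bbb => b
  | abb => a

aab->bb; baa->; bb->; bba->aa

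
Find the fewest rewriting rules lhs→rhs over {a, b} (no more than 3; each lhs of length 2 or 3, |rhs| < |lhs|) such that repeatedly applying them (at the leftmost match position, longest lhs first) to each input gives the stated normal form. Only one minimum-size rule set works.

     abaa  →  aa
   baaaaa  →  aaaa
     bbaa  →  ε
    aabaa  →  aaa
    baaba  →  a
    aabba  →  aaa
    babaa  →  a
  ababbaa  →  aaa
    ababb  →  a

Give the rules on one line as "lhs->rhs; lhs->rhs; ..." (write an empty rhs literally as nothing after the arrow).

  | abaa => aa
  | baaaaa => aaaa
  | bbaa => ba => ε
  | aabaa => aaa

abb->a; ba->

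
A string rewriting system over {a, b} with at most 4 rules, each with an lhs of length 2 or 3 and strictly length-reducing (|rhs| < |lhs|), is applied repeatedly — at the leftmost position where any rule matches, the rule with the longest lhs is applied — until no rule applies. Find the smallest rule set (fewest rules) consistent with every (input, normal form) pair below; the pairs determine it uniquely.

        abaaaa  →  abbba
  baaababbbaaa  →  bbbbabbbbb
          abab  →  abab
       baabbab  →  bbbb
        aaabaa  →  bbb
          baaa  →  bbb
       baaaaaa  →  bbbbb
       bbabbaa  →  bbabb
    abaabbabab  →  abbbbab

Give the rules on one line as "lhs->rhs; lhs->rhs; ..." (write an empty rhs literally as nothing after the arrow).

  | abaaaa => abbba
  | baaababbbaaa => bbbbabbbaaa => bbbbabbbbb
  | abab
  | baabbab => baabab => baaab => bbbb

aa->; aaa->bb; aab->aa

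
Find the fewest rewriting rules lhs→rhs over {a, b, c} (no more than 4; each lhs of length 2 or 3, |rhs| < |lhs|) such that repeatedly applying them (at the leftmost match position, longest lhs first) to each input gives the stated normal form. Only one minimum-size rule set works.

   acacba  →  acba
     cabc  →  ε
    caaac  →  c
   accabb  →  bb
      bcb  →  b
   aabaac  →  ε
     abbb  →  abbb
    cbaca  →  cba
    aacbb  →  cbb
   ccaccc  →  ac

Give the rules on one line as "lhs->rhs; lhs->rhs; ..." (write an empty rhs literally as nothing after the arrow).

  | acacba => acba
  | cabc => bc => ε
  | caaac => aac => c
  | accabb => aabb => bb

aa->; bc->; ca->; cc->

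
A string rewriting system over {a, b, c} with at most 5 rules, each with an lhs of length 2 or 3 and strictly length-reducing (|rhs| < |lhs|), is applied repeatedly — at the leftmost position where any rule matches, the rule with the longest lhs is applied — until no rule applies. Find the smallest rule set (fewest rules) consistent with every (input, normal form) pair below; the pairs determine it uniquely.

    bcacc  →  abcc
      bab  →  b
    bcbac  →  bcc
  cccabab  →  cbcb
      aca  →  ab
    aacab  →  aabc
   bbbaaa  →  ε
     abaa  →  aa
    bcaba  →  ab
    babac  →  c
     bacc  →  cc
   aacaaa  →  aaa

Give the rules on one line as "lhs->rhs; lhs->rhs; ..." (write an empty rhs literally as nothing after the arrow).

  | bcacc => abcc
  | bab => b
  | bcbac => bcc
  | cccabab => ccbcab => ccabb => cbcb

ba->; bca->ab; ca->b; cab->bc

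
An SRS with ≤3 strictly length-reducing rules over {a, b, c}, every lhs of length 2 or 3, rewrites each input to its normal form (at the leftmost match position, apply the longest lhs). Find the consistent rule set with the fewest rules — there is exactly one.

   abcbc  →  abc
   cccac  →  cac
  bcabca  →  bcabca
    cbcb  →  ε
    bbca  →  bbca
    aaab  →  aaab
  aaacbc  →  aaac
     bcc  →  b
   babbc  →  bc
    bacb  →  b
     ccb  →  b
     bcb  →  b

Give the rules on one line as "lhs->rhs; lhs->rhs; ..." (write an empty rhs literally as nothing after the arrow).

ba->c; cb->; cc->

  | abcbc => abc
  | cccac => cac
  | bcabca
  | cbcb => cb => ε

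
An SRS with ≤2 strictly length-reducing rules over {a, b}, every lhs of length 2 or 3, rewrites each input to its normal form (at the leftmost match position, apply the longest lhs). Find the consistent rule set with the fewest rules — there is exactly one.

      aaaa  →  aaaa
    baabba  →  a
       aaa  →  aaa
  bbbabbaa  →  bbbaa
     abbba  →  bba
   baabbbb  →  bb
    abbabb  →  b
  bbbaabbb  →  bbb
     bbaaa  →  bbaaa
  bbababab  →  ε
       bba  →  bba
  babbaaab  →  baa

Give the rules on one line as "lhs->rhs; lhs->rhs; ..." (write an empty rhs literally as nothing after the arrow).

  | aaaa
  | baabba => baba => a
  | aaa
  | bbbabbaa => bbbaa

ab->; bab->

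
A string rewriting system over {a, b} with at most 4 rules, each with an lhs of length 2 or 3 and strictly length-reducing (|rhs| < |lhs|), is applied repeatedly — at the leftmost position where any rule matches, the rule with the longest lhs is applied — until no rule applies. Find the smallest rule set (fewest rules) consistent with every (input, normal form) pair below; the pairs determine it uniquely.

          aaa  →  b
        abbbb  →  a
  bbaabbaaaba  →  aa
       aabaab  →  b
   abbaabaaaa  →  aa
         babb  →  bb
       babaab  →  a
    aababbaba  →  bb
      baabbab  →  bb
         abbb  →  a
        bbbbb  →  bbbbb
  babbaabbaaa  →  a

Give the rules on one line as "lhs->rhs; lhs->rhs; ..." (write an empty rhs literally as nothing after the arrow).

aaa->b; aab->bb; ab->a; ba->

  | aaa => b
  | abbbb => abbb => abb => ab => a
  | bbaabbaaaba => babbaaaba => bbaaaba => baaba => aba => aa
  | aabaab => bbaab => bab => b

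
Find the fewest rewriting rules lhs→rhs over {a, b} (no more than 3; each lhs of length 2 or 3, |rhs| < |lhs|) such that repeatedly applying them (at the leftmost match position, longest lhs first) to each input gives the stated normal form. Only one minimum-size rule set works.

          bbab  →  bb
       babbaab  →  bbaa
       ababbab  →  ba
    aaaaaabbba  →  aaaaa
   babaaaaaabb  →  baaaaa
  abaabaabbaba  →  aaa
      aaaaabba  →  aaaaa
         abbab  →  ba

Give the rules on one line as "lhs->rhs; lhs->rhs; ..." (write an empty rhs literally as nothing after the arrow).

ab->; abb->ba

  | bbab => bb
  | babbaab => bbaaab => bbaa
  | ababbab => abbab => baab => ba
  | aaaaaabbba => aaaaababa => aaaaaba => aaaaa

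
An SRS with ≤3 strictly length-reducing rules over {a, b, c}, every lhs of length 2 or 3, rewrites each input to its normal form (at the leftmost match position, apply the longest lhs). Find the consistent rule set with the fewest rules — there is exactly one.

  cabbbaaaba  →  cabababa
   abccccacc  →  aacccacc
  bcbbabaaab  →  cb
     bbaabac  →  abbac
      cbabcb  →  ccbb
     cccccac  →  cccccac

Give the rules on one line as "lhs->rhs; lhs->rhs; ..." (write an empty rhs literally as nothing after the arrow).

acb->c; baa->cb; bc->a

  | cabbbaaaba => cabbcbaba => cabababa
  | abccccacc => aacccacc
  | bcbbabaaab => abbabaaab => abbacbab => abbcab => abaab => acbb => cb
  | bbaabac => bcbbac => abbac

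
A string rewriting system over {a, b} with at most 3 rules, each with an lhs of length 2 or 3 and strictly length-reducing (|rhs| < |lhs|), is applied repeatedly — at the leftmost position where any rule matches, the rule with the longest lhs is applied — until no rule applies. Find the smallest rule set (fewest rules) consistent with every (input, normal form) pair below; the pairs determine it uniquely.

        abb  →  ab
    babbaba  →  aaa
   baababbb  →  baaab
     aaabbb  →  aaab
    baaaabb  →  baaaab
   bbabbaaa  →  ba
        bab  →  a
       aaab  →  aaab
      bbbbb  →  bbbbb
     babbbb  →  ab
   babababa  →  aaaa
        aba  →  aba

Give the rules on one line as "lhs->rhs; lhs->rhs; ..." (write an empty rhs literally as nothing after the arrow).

  | abb => ab
  | babbaba => ababa => aaa
  | baababbb => baaabb => baaab
  | aaabbb => aaabb => aaab

abb->ab; bab->a; bba->b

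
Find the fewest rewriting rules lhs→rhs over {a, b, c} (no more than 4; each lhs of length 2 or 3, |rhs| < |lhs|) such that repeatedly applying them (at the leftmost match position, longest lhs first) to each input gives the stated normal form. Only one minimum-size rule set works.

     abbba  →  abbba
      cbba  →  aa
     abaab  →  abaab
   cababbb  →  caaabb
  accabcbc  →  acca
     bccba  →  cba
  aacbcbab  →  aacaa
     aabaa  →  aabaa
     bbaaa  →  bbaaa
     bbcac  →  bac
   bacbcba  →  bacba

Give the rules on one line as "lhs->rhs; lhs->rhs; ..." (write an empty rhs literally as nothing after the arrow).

bab->aa; bc->; cbb->a

  | abbba
  | cbba => aa
  | abaab
  | cababbb => caaabb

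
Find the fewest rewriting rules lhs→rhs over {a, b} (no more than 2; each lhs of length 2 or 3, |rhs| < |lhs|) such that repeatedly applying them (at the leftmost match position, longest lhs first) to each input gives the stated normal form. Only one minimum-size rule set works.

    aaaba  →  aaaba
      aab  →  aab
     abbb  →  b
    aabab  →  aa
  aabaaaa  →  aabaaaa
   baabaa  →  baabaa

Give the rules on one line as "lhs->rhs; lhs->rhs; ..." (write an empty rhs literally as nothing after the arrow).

abb->; bab->

  | aaaba
  | aab
  | abbb => b
  | aabab => aa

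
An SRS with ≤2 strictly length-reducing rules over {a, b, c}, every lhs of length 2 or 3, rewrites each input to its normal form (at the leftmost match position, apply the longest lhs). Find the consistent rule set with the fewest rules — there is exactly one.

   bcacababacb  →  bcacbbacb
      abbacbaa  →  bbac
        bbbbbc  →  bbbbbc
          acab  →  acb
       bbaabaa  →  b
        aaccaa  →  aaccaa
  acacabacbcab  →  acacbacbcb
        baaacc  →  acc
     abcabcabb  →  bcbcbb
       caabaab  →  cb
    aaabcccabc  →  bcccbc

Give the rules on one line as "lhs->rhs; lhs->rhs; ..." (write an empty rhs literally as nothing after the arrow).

  | bcacababacb => bcacbabacb => bcacbbacb
  | abbacbaa => bbacbaa => bbac
  | bbbbbc
  | acab => acb

ab->b; baa->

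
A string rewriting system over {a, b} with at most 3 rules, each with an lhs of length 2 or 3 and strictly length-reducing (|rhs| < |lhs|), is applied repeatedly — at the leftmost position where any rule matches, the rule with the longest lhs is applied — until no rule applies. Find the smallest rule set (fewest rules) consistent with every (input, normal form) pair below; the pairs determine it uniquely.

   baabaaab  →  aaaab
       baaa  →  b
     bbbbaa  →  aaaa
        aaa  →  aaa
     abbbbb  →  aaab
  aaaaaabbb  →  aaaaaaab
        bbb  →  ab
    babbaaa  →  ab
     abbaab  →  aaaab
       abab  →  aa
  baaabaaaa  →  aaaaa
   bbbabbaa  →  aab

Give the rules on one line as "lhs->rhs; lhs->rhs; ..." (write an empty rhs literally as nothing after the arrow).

  | baabaaab => babaaab => bbaaab => aaaab
  | baaa => baa => ba => b
  | bbbbaa => abbaa => aaaa
  | aaa

ba->b; bb->a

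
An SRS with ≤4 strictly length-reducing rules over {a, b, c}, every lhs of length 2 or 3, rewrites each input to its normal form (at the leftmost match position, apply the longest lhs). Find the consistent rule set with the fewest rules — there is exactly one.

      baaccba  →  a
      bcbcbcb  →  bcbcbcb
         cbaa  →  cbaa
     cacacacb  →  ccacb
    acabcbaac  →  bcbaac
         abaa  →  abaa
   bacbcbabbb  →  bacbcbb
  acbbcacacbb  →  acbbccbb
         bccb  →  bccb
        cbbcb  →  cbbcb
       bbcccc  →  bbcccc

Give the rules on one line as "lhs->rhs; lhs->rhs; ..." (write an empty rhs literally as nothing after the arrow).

aca->; acc->; bab->

  | baaccba => baba => a
  | bcbcbcb
  | cbaa
  | cacacacb => ccacb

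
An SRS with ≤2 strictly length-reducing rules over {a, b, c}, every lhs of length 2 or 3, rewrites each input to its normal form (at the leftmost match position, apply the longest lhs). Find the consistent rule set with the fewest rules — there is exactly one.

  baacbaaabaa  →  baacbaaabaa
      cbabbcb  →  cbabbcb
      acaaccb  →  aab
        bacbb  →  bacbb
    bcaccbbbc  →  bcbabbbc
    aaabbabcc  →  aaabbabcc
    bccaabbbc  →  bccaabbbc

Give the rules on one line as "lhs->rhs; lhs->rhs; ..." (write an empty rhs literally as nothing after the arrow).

acc->ba; cab->

  | baacbaaabaa
  | cbabbcb
  | acaaccb => acabab => aab
  | bacbb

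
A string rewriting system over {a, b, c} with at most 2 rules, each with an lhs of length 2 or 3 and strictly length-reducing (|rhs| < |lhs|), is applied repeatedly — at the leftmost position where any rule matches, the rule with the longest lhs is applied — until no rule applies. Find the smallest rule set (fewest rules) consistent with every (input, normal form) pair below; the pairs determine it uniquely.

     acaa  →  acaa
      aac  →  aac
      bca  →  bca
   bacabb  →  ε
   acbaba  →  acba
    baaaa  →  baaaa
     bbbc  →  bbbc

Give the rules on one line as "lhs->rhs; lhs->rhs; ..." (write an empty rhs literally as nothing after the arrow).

ab->; bac->a

  | acaa
  | aac
  | bca
  | bacabb => aabb => ab => ε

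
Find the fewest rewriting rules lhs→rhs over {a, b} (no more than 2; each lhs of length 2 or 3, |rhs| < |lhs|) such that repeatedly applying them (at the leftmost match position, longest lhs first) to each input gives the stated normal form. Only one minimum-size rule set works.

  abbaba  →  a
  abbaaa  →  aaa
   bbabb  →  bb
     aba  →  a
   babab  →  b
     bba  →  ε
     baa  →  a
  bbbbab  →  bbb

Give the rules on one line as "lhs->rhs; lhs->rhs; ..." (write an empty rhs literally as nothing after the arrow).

ba->; bba->

  | abbaba => aba => a
  | abbaaa => aaa
  | bbabb => bb
  | aba => a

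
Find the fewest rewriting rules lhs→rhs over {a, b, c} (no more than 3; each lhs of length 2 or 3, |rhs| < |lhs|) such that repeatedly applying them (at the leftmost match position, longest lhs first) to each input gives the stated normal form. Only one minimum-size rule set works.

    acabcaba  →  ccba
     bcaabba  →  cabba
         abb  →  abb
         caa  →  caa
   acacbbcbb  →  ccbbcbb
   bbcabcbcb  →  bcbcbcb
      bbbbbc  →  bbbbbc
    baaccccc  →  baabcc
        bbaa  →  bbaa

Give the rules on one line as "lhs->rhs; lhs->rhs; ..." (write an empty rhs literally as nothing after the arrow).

aca->c; bca->c; ccc->b

  | acabcaba => cbcaba => ccba
  | bcaabba => cabba
  | abb
  | caa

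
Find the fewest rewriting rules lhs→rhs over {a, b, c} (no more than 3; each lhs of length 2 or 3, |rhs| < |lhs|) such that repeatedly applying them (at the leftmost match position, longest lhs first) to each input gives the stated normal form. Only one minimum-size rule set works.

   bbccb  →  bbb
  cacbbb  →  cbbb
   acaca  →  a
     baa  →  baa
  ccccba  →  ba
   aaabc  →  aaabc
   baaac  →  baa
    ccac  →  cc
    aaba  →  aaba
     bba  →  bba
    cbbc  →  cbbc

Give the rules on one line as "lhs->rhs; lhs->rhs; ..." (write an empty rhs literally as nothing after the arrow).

  | bbccb => bbb
  | cacbbb => cbbb
  | acaca => aca => a
  | baa

ac->; ccb->b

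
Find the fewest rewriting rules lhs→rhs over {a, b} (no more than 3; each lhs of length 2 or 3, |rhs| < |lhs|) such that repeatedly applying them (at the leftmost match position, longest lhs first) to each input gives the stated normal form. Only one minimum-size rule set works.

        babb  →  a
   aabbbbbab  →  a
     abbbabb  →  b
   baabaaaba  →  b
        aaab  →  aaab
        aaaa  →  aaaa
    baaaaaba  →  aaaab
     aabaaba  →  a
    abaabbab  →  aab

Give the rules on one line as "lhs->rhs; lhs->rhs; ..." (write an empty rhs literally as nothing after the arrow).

aba->b; ba->a; bb->

  | babb => abb => a
  | aabbbbbab => aabbbab => aabab => abb => a
  | abbbabb => ababb => bbb => b
  | baabaaaba => aabaaaba => abaaba => baba => aba => b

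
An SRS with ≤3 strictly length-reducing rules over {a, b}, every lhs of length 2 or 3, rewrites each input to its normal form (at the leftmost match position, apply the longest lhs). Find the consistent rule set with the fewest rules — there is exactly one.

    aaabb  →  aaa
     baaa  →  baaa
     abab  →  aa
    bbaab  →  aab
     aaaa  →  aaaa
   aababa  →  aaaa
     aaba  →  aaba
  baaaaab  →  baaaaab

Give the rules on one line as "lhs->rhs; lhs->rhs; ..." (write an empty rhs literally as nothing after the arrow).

  | aaabb => aaa
  | baaa
  | abab => aa
  | bbaab => aab

bab->a; bb->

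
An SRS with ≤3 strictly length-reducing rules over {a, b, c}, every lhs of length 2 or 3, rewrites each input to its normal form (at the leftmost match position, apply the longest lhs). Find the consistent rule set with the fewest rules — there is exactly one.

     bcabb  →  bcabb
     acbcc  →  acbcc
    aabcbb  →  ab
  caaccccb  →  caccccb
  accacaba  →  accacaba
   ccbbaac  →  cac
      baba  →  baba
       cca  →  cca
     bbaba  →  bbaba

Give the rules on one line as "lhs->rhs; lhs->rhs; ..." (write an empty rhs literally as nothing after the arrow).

aa->a; cbb->

  | bcabb
  | acbcc
  | aabcbb => abcbb => ab
  | caaccccb => caccccb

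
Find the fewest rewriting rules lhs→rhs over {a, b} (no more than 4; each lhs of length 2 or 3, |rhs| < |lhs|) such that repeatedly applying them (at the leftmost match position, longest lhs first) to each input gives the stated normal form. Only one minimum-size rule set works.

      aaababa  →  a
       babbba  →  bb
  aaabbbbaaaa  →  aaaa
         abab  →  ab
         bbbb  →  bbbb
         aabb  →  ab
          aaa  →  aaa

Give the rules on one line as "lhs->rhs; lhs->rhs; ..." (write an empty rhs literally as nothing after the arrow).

  | aaababa => aababa => ababa => aba => a
  | babbba => bbba => bb
  | aaabbbbaaaa => aabbbbaaaa => abbbbaaaa => abbbaaaa => abbaaaa => abaaaa => aaaa
  | abab => ab

aab->ab; abb->ab; ba->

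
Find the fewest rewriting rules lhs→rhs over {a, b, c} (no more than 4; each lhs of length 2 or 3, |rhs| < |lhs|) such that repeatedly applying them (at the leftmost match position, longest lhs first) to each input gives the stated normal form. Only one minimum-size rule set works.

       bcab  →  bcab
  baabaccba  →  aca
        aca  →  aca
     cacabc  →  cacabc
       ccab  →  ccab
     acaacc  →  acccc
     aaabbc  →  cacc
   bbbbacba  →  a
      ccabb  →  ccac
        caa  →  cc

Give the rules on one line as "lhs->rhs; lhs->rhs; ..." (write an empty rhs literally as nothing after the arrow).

aa->c; ba->; bb->c; cb->

  | bcab
  | baabaccba => abaccba => accba => aca
  | aca
  | cacabc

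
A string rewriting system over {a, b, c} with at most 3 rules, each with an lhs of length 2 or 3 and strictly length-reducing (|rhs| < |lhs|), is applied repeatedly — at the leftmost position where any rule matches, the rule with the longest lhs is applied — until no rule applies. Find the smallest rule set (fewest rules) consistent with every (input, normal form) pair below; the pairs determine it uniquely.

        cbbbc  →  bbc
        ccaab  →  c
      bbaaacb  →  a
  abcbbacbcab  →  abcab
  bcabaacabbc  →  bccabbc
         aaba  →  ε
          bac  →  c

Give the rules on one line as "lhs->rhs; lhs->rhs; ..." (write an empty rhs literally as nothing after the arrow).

  | cbbbc => bbc
  | ccaab => ccb => c
  | bbaaacb => baacb => acb => a
  | abcbbacbcab => abbacbcab => abcbcab => abcab

aa->; ba->; cb->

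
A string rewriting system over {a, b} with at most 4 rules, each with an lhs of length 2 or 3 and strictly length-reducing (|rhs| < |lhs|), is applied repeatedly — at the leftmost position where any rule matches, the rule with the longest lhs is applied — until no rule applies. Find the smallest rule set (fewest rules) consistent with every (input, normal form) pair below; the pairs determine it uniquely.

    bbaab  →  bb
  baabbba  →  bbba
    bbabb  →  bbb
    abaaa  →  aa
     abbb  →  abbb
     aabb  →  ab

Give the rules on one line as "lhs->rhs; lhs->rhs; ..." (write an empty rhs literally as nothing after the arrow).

  | bbaab => bb
  | baabbba => bbba
  | bbabb => bbb
  | abaaa => aa

aab->a; baa->; bab->b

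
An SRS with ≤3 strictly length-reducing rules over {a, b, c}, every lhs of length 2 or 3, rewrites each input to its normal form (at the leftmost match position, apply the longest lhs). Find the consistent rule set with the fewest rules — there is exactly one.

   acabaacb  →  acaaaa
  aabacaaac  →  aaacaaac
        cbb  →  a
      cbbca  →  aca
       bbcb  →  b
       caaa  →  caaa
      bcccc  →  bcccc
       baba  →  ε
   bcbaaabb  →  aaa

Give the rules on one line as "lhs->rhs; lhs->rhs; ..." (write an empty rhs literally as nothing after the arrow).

  | acabaacb => acaaacb => acaaaa
  | aabacaaac => aaacaaac
  | cbb => ab => a
  | cbbca => abca => aca

ab->a; ba->; cb->a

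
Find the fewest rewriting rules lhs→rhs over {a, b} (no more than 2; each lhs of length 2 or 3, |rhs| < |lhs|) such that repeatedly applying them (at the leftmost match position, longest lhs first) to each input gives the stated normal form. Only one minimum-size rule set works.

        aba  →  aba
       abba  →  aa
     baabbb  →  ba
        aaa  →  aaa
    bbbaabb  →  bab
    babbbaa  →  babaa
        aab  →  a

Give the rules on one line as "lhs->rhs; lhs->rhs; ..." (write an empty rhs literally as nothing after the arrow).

aab->a; bb->

  | aba
  | abba => aa
  | baabbb => babb => ba
  | aaa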